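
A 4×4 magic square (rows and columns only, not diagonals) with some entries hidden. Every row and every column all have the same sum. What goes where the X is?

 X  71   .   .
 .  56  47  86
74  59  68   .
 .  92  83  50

Column 2 is complete and sums to 278; that is the magic constant.
The remaining cell in row 2 is (2,1) = 278 − 189 = 89.
Row 3: 74 + 59 + 68 + ? = 278, so (3,4) = 77.
Row 4 must total 278; the given cells sum to 225, so (4,1) = 53.
From column 1, 278 − (89 + 74 + 53) gives (1,1) = 62.

62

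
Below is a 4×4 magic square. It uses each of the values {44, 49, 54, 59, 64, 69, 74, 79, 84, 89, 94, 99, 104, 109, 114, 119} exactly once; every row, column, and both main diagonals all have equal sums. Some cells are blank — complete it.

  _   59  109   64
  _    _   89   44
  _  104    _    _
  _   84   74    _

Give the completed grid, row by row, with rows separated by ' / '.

The 16 entries sum to 1304, so each line sums to 1304/4 = 326.
Using row 1: 59 + 109 + 64 + ? → (1,1) = 326 − 232 = 94.
From column 2, 326 − (59 + 104 + 84) gives (2,2) = 79.
From column 3, 326 − (109 + 89 + 74) gives (3,3) = 54.
Main diagonal needs 326; the known cells sum to 227, so (4,4) = 99.
Anti-diagonal needs 326; the known cells sum to 257, so (4,1) = 69.
Row 2 needs 326; the known cells sum to 212, so (2,1) = 114.
Using column 1: 94 + 114 + 69 + ? → (3,1) = 326 − 277 = 49.
Column 4: 64 + 44 + 99 + ? = 326, so (3,4) = 119.

94 59 109 64 / 114 79 89 44 / 49 104 54 119 / 69 84 74 99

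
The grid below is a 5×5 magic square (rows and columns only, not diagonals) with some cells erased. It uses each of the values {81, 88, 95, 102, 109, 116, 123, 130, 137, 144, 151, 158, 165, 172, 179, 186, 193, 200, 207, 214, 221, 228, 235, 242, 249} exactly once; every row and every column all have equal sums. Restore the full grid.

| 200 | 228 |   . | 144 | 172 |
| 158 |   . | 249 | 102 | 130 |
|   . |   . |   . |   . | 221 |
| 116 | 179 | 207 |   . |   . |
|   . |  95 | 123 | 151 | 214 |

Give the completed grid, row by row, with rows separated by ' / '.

The 25 entries sum to 4125, so each line sums to 4125/5 = 825.
From row 1, 825 − (200 + 228 + 144 + 172) gives (1,3) = 81.
Row 2: 158 + 249 + 102 + 130 + ? = 825, so (2,2) = 186.
Using row 5: 95 + 123 + 151 + 214 + ? → (5,1) = 825 − 583 = 242.
Column 1 needs 825; the known cells sum to 716, so (3,1) = 109.
The remaining cell in column 2 is (3,2) = 825 − 688 = 137.
Column 3 must total 825; the given cells sum to 660, so (3,3) = 165.
Column 5 needs 825; the known cells sum to 737, so (4,5) = 88.
Using row 3: 109 + 137 + 165 + 221 + ? → (3,4) = 825 − 632 = 193.
Row 4: 116 + 179 + 207 + 88 + ? = 825, so (4,4) = 235.

200 228 81 144 172 / 158 186 249 102 130 / 109 137 165 193 221 / 116 179 207 235 88 / 242 95 123 151 214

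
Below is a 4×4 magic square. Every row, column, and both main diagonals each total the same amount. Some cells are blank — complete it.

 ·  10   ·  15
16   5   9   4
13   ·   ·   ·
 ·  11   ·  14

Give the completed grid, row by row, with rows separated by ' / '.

Row 2 is already complete: 16 + 5 + 9 + 4 = 34, so that is the magic constant.
Column 2 needs 34; the known cells sum to 26, so (3,2) = 8.
Column 4: 15 + 4 + 14 + ? = 34, so (3,4) = 1.
Using anti-diagonal: 15 + 9 + 8 + ? → (4,1) = 34 − 32 = 2.
Row 3: 13 + 8 + 1 + ? = 34, so (3,3) = 12.
The remaining cell in row 4 is (4,3) = 34 − 27 = 7.
Column 1 needs 34; the known cells sum to 31, so (1,1) = 3.
The remaining cell in column 3 is (1,3) = 34 − 28 = 6.

3 10 6 15 / 16 5 9 4 / 13 8 12 1 / 2 11 7 14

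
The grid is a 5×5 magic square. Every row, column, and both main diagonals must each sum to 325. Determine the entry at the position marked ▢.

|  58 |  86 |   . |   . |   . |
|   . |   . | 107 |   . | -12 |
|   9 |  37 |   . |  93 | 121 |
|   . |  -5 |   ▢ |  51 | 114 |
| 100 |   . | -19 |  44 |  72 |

23

The remaining cell in row 3 is (3,3) = 325 − 260 = 65.
Using row 5: 100 + (-19) + 44 + 72 + ? → (5,2) = 325 − 197 = 128.
Column 2 must total 325; the given cells sum to 246, so (2,2) = 79.
The remaining cell in column 5 is (1,5) = 325 − 295 = 30.
The remaining cell in anti-diagonal is (2,4) = 325 − 190 = 135.
Using row 2: 79 + 107 + 135 + (-12) + ? → (2,1) = 325 − 309 = 16.
The remaining cell in column 1 is (4,1) = 325 − 183 = 142.
The remaining cell in column 4 is (1,4) = 325 − 323 = 2.
The remaining cell in row 1 is (1,3) = 325 − 176 = 149.
Row 4 must total 325; the given cells sum to 302, so (4,3) = 23.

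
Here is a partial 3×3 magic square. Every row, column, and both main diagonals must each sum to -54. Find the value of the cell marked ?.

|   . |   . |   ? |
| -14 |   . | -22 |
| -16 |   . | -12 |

Row 2: -14 + (-22) + ? = -54, so (2,2) = -18.
Row 3: -16 + (-12) + ? = -54, so (3,2) = -26.
Column 1 must total -54; the given cells sum to -30, so (1,1) = -24.
Column 2: -18 + (-26) + ? = -54, so (1,2) = -10.
Column 3 must total -54; the given cells sum to -34, so (1,3) = -20.

-20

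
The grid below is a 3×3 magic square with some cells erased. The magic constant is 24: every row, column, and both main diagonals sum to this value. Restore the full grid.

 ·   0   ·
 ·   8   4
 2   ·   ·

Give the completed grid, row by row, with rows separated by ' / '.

10 0 14 / 12 8 4 / 2 16 6

Row 2: 8 + 4 + ? = 24, so (2,1) = 12.
The remaining cell in column 1 is (1,1) = 24 − 14 = 10.
Column 2 needs 24; the known cells sum to 8, so (3,2) = 16.
Using main diagonal: 10 + 8 + ? → (3,3) = 24 − 18 = 6.
Using anti-diagonal: 8 + 2 + ? → (1,3) = 24 − 10 = 14.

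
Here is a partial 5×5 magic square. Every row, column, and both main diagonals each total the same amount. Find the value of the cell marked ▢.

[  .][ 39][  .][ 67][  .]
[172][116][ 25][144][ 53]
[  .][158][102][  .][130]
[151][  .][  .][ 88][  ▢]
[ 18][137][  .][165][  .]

32

Row 2 is complete and sums to 510; that is the magic constant.
Column 2: 39 + 116 + 158 + 137 + ? = 510, so (4,2) = 60.
Using column 4: 67 + 144 + 88 + 165 + ? → (3,4) = 510 − 464 = 46.
Using anti-diagonal: 144 + 102 + 60 + 18 + ? → (1,5) = 510 − 324 = 186.
Row 3 needs 510; the known cells sum to 436, so (3,1) = 74.
The remaining cell in column 1 is (1,1) = 510 − 415 = 95.
Main diagonal needs 510; the known cells sum to 401, so (5,5) = 109.
From row 1, 510 − (95 + 39 + 67 + 186) gives (1,3) = 123.
Row 5 must total 510; the given cells sum to 429, so (5,3) = 81.
The remaining cell in column 3 is (4,3) = 510 − 331 = 179.
Column 5 needs 510; the known cells sum to 478, so (4,5) = 32.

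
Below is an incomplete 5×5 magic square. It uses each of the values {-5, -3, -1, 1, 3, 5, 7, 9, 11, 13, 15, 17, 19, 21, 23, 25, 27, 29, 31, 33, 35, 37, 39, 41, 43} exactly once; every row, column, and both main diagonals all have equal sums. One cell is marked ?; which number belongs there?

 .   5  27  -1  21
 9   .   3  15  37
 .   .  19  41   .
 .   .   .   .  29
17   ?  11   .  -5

The 25 entries sum to 475, so each line sums to 475/5 = 95.
Row 1: 5 + 27 + (-1) + 21 + ? = 95, so (1,1) = 43.
Using row 2: 9 + 3 + 15 + 37 + ? → (2,2) = 95 − 64 = 31.
The remaining cell in column 3 is (4,3) = 95 − 60 = 35.
Column 5 needs 95; the known cells sum to 82, so (3,5) = 13.
Main diagonal needs 95; the known cells sum to 88, so (4,4) = 7.
Anti-diagonal needs 95; the known cells sum to 72, so (4,2) = 23.
Using row 4: 23 + 35 + 7 + 29 + ? → (4,1) = 95 − 94 = 1.
From column 1, 95 − (43 + 9 + 1 + 17) gives (3,1) = 25.
Using column 4: -1 + 15 + 41 + 7 + ? → (5,4) = 95 − 62 = 33.
The remaining cell in row 3 is (3,2) = 95 − 98 = -3.
Row 5 must total 95; the given cells sum to 56, so (5,2) = 39.

39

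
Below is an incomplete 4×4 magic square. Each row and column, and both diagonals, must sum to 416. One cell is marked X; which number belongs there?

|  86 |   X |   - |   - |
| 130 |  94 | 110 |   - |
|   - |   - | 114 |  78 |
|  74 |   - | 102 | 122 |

106

Using row 2: 130 + 94 + 110 + ? → (2,4) = 416 − 334 = 82.
Row 4: 74 + 102 + 122 + ? = 416, so (4,2) = 118.
Column 1 needs 416; the known cells sum to 290, so (3,1) = 126.
From column 3, 416 − (110 + 114 + 102) gives (1,3) = 90.
Column 4 must total 416; the given cells sum to 282, so (1,4) = 134.
The remaining cell in anti-diagonal is (3,2) = 416 − 318 = 98.
Row 1 must total 416; the given cells sum to 310, so (1,2) = 106.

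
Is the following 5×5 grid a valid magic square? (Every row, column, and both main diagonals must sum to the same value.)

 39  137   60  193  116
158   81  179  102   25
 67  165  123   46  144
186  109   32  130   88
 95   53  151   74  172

Row 1: 39 + 137 + 60 + 193 + 116 = 545.
Row 2: 158 + 81 + 179 + 102 + 25 = 545.
Row 3: 67 + 165 + 123 + 46 + 144 = 545.
Row 4: 186 + 109 + 32 + 130 + 88 = 545.
Row 5: 95 + 53 + 151 + 74 + 172 = 545.
Column 1: 39 + 158 + 67 + 186 + 95 = 545.
Column 2: 137 + 81 + 165 + 109 + 53 = 545.
Column 3: 60 + 179 + 123 + 32 + 151 = 545.
Column 4: 193 + 102 + 46 + 130 + 74 = 545.
Column 5: 116 + 25 + 144 + 88 + 172 = 545.
Main diagonal: 39 + 81 + 123 + 130 + 172 = 545.
Anti-diagonal: 116 + 102 + 123 + 109 + 95 = 545.
All lines sum to 545.

Yes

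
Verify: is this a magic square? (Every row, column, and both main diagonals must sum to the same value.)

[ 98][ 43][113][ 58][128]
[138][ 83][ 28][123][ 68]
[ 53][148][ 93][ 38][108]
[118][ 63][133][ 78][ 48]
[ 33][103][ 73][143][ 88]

Row 1: 98 + 43 + 113 + 58 + 128 = 440.
Row 2: 138 + 83 + 28 + 123 + 68 = 440.
Row 3: 53 + 148 + 93 + 38 + 108 = 440.
Row 4: 118 + 63 + 133 + 78 + 48 = 440.
Row 5: 33 + 103 + 73 + 143 + 88 = 440.
Column 1: 98 + 138 + 53 + 118 + 33 = 440.
Column 2: 43 + 83 + 148 + 63 + 103 = 440.
Column 3: 113 + 28 + 93 + 133 + 73 = 440.
Column 4: 58 + 123 + 38 + 78 + 143 = 440.
Column 5: 128 + 68 + 108 + 48 + 88 = 440.
Main diagonal: 98 + 83 + 93 + 78 + 88 = 440.
Anti-diagonal: 128 + 123 + 93 + 63 + 33 = 440.
All lines sum to 440.

Yes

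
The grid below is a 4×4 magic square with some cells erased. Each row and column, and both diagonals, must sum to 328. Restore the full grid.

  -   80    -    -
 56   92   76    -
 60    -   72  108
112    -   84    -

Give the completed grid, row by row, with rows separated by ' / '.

From row 2, 328 − (56 + 92 + 76) gives (2,4) = 104.
Row 3 must total 328; the given cells sum to 240, so (3,2) = 88.
From column 1, 328 − (56 + 60 + 112) gives (1,1) = 100.
From column 2, 328 − (80 + 92 + 88) gives (4,2) = 68.
Column 3 must total 328; the given cells sum to 232, so (1,3) = 96.
Main diagonal must total 328; the given cells sum to 264, so (4,4) = 64.
Using anti-diagonal: 76 + 88 + 112 + ? → (1,4) = 328 − 276 = 52.

100 80 96 52 / 56 92 76 104 / 60 88 72 108 / 112 68 84 64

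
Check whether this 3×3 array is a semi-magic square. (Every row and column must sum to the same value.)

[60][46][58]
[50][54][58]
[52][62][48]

Row 1: 60 + 46 + 58 = 164.
Row 2: 50 + 54 + 58 = 162.
Row 3: 52 + 62 + 48 = 162.
Column 1: 60 + 50 + 52 = 162.
Column 2: 46 + 54 + 62 = 162.
Column 3: 58 + 58 + 48 = 164.

No — column 3 sums to 164 but column 2 sums to 162.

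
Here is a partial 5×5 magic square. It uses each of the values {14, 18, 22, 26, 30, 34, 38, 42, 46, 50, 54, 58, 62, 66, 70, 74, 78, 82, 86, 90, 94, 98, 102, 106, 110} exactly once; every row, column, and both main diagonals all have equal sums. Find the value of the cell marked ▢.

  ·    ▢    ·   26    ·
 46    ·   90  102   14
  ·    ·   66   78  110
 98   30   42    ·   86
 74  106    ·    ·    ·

82

The 25 entries sum to 1550, so each line sums to 1550/5 = 310.
Row 2 must total 310; the given cells sum to 252, so (2,2) = 58.
The remaining cell in row 4 is (4,4) = 310 − 256 = 54.
From column 4, 310 − (26 + 102 + 78 + 54) gives (5,4) = 50.
Using anti-diagonal: 102 + 66 + 30 + 74 + ? → (1,5) = 310 − 272 = 38.
Column 5 must total 310; the given cells sum to 248, so (5,5) = 62.
The remaining cell in main diagonal is (1,1) = 310 − 240 = 70.
Using row 5: 74 + 106 + 50 + 62 + ? → (5,3) = 310 − 292 = 18.
Column 1 needs 310; the known cells sum to 288, so (3,1) = 22.
Column 3: 90 + 66 + 42 + 18 + ? = 310, so (1,3) = 94.
Row 1 must total 310; the given cells sum to 228, so (1,2) = 82.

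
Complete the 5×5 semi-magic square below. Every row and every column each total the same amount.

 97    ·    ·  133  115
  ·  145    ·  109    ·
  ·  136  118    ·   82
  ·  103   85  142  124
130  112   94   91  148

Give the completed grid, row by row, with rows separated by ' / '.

Row 5 is already complete: 130 + 112 + 94 + 91 + 148 = 575, so that is the magic constant.
Row 4 needs 575; the known cells sum to 454, so (4,1) = 121.
From column 2, 575 − (145 + 136 + 103 + 112) gives (1,2) = 79.
Column 4: 133 + 109 + 142 + 91 + ? = 575, so (3,4) = 100.
Column 5 needs 575; the known cells sum to 469, so (2,5) = 106.
Using row 1: 97 + 79 + 133 + 115 + ? → (1,3) = 575 − 424 = 151.
Row 3 must total 575; the given cells sum to 436, so (3,1) = 139.
From column 1, 575 − (97 + 139 + 121 + 130) gives (2,1) = 88.
Column 3 must total 575; the given cells sum to 448, so (2,3) = 127.

97 79 151 133 115 / 88 145 127 109 106 / 139 136 118 100 82 / 121 103 85 142 124 / 130 112 94 91 148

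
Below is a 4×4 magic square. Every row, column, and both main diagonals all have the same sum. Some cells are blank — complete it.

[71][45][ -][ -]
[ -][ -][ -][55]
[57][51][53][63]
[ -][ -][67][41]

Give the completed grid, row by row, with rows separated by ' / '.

71 45 43 65 / 49 59 61 55 / 57 51 53 63 / 47 69 67 41

Row 3 is already complete: 57 + 51 + 53 + 63 = 224, so that is the magic constant.
From column 4, 224 − (55 + 63 + 41) gives (1,4) = 65.
Using main diagonal: 71 + 53 + 41 + ? → (2,2) = 224 − 165 = 59.
The remaining cell in row 1 is (1,3) = 224 − 181 = 43.
Column 2 needs 224; the known cells sum to 155, so (4,2) = 69.
Column 3 must total 224; the given cells sum to 163, so (2,3) = 61.
Anti-diagonal: 65 + 61 + 51 + ? = 224, so (4,1) = 47.
Row 2 must total 224; the given cells sum to 175, so (2,1) = 49.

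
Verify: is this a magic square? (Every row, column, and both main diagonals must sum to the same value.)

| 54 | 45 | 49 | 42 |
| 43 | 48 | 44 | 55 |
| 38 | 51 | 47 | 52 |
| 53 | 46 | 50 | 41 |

No — row 3 sums to 188 but main diagonal sums to 190.

Row 1: 54 + 45 + 49 + 42 = 190.
Row 2: 43 + 48 + 44 + 55 = 190.
Row 3: 38 + 51 + 47 + 52 = 188.
Row 4: 53 + 46 + 50 + 41 = 190.
Column 1: 54 + 43 + 38 + 53 = 188.
Column 2: 45 + 48 + 51 + 46 = 190.
Column 3: 49 + 44 + 47 + 50 = 190.
Column 4: 42 + 55 + 52 + 41 = 190.
Main diagonal: 54 + 48 + 47 + 41 = 190.
Anti-diagonal: 42 + 44 + 51 + 53 = 190.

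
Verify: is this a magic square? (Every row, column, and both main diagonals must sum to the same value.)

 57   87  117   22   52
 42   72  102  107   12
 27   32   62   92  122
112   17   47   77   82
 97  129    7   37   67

Row 1: 57 + 87 + 117 + 22 + 52 = 335.
Row 2: 42 + 72 + 102 + 107 + 12 = 335.
Row 3: 27 + 32 + 62 + 92 + 122 = 335.
Row 4: 112 + 17 + 47 + 77 + 82 = 335.
Row 5: 97 + 129 + 7 + 37 + 67 = 337.
Column 1: 57 + 42 + 27 + 112 + 97 = 335.
Column 2: 87 + 72 + 32 + 17 + 129 = 337.
Column 3: 117 + 102 + 62 + 47 + 7 = 335.
Column 4: 22 + 107 + 92 + 77 + 37 = 335.
Column 5: 52 + 12 + 122 + 82 + 67 = 335.
Main diagonal: 57 + 72 + 62 + 77 + 67 = 335.
Anti-diagonal: 52 + 107 + 62 + 17 + 97 = 335.

No — column 1 sums to 335 but column 2 sums to 337.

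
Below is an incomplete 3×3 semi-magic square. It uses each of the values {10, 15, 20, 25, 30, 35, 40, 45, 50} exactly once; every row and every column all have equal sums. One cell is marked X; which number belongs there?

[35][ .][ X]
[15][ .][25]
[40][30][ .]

The 9 entries sum to 270, so each line sums to 270/3 = 90.
The remaining cell in row 2 is (2,2) = 90 − 40 = 50.
The remaining cell in row 3 is (3,3) = 90 − 70 = 20.
From column 2, 90 − (50 + 30) gives (1,2) = 10.
From column 3, 90 − (25 + 20) gives (1,3) = 45.

45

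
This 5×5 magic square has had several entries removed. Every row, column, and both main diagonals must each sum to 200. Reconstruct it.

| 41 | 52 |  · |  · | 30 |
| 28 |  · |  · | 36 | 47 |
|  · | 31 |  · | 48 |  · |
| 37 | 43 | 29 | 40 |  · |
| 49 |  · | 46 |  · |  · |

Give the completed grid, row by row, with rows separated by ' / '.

Row 4 must total 200; the given cells sum to 149, so (4,5) = 51.
Column 1 needs 200; the known cells sum to 155, so (3,1) = 45.
Anti-diagonal must total 200; the given cells sum to 158, so (3,3) = 42.
The remaining cell in row 3 is (3,5) = 200 − 166 = 34.
Column 5 must total 200; the given cells sum to 162, so (5,5) = 38.
From main diagonal, 200 − (41 + 42 + 40 + 38) gives (2,2) = 39.
Row 2 needs 200; the known cells sum to 150, so (2,3) = 50.
From column 2, 200 − (52 + 39 + 31 + 43) gives (5,2) = 35.
Column 3 needs 200; the known cells sum to 167, so (1,3) = 33.
From row 1, 200 − (41 + 52 + 33 + 30) gives (1,4) = 44.
Row 5: 49 + 35 + 46 + 38 + ? = 200, so (5,4) = 32.

41 52 33 44 30 / 28 39 50 36 47 / 45 31 42 48 34 / 37 43 29 40 51 / 49 35 46 32 38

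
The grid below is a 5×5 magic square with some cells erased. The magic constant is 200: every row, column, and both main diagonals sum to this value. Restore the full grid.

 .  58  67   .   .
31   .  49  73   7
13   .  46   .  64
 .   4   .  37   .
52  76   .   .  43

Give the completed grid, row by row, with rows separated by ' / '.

34 58 67 16 25 / 31 40 49 73 7 / 13 22 46 55 64 / 70 4 28 37 61 / 52 76 10 19 43

Row 2: 31 + 49 + 73 + 7 + ? = 200, so (2,2) = 40.
Column 2 must total 200; the given cells sum to 178, so (3,2) = 22.
The remaining cell in main diagonal is (1,1) = 200 − 166 = 34.
Anti-diagonal needs 200; the known cells sum to 175, so (1,5) = 25.
Row 1 must total 200; the given cells sum to 184, so (1,4) = 16.
Using row 3: 13 + 22 + 46 + 64 + ? → (3,4) = 200 − 145 = 55.
The remaining cell in column 1 is (4,1) = 200 − 130 = 70.
Column 4 needs 200; the known cells sum to 181, so (5,4) = 19.
The remaining cell in column 5 is (4,5) = 200 − 139 = 61.
From row 4, 200 − (70 + 4 + 37 + 61) gives (4,3) = 28.
The remaining cell in row 5 is (5,3) = 200 − 190 = 10.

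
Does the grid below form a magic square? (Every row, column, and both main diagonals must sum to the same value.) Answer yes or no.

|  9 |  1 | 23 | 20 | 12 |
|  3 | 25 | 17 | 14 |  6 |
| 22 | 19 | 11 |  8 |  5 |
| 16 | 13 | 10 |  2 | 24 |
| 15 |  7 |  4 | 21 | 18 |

Row 1: 9 + 1 + 23 + 20 + 12 = 65.
Row 2: 3 + 25 + 17 + 14 + 6 = 65.
Row 3: 22 + 19 + 11 + 8 + 5 = 65.
Row 4: 16 + 13 + 10 + 2 + 24 = 65.
Row 5: 15 + 7 + 4 + 21 + 18 = 65.
Column 1: 9 + 3 + 22 + 16 + 15 = 65.
Column 2: 1 + 25 + 19 + 13 + 7 = 65.
Column 3: 23 + 17 + 11 + 10 + 4 = 65.
Column 4: 20 + 14 + 8 + 2 + 21 = 65.
Column 5: 12 + 6 + 5 + 24 + 18 = 65.
Main diagonal: 9 + 25 + 11 + 2 + 18 = 65.
Anti-diagonal: 12 + 14 + 11 + 13 + 15 = 65.
All lines sum to 65.

Yes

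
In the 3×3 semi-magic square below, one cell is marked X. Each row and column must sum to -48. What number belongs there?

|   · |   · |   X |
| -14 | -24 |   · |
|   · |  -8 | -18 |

Row 2 needs -48; the known cells sum to -38, so (2,3) = -10.
The remaining cell in row 3 is (3,1) = -48 − (-26) = -22.
The remaining cell in column 1 is (1,1) = -48 − (-36) = -12.
From column 2, -48 − (-24 + (-8)) gives (1,2) = -16.
Using column 3: -10 + (-18) + ? → (1,3) = -48 − (-28) = -20.

-20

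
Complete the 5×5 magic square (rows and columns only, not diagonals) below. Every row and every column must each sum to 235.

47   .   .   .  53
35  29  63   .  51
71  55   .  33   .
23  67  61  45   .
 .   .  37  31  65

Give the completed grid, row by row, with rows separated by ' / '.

Using row 2: 35 + 29 + 63 + 51 + ? → (2,4) = 235 − 178 = 57.
Row 4 must total 235; the given cells sum to 196, so (4,5) = 39.
The remaining cell in column 1 is (5,1) = 235 − 176 = 59.
From column 4, 235 − (57 + 33 + 45 + 31) gives (1,4) = 69.
Using column 5: 53 + 51 + 39 + 65 + ? → (3,5) = 235 − 208 = 27.
Using row 3: 71 + 55 + 33 + 27 + ? → (3,3) = 235 − 186 = 49.
The remaining cell in row 5 is (5,2) = 235 − 192 = 43.
The remaining cell in column 2 is (1,2) = 235 − 194 = 41.
Column 3 must total 235; the given cells sum to 210, so (1,3) = 25.

47 41 25 69 53 / 35 29 63 57 51 / 71 55 49 33 27 / 23 67 61 45 39 / 59 43 37 31 65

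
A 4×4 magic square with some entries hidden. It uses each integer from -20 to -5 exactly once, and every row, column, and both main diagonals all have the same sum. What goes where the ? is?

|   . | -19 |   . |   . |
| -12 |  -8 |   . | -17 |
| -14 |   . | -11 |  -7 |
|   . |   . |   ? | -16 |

The entries are -20 through -5, which sum to -200, so each line sums to -200/4 = -50.
From row 2, -50 − (-12 + (-8) + (-17)) gives (2,3) = -13.
Row 3 must total -50; the given cells sum to -32, so (3,2) = -18.
From column 2, -50 − (-19 + (-8) + (-18)) gives (4,2) = -5.
Column 4 needs -50; the known cells sum to -40, so (1,4) = -10.
Using main diagonal: -8 + (-11) + (-16) + ? → (1,1) = -50 − (-35) = -15.
Anti-diagonal needs -50; the known cells sum to -41, so (4,1) = -9.
From row 1, -50 − (-15 + (-19) + (-10)) gives (1,3) = -6.
Row 4 needs -50; the known cells sum to -30, so (4,3) = -20.

-20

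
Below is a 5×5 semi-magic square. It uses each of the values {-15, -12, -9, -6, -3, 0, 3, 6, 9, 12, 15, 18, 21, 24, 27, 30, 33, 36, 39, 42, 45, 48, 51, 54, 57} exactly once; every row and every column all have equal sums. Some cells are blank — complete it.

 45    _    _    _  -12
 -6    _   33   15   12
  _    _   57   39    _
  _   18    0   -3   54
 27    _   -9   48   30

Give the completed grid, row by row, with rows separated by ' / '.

45 42 24 6 -12 / -6 51 33 15 12 / 3 -15 57 39 21 / 36 18 0 -3 54 / 27 9 -9 48 30

The 25 entries sum to 525, so each line sums to 525/5 = 105.
From row 2, 105 − (-6 + 33 + 15 + 12) gives (2,2) = 51.
The remaining cell in row 4 is (4,1) = 105 − 69 = 36.
Row 5 needs 105; the known cells sum to 96, so (5,2) = 9.
Column 1 must total 105; the given cells sum to 102, so (3,1) = 3.
From column 3, 105 − (33 + 57 + 0 + (-9)) gives (1,3) = 24.
Column 4: 15 + 39 + (-3) + 48 + ? = 105, so (1,4) = 6.
Column 5 must total 105; the given cells sum to 84, so (3,5) = 21.
Row 1: 45 + 24 + 6 + (-12) + ? = 105, so (1,2) = 42.
Row 3: 3 + 57 + 39 + 21 + ? = 105, so (3,2) = -15.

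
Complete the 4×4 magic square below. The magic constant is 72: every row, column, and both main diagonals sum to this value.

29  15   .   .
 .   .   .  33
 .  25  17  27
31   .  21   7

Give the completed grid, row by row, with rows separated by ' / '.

Using row 3: 25 + 17 + 27 + ? → (3,1) = 72 − 69 = 3.
Row 4 needs 72; the known cells sum to 59, so (4,2) = 13.
Column 1: 29 + 3 + 31 + ? = 72, so (2,1) = 9.
Column 2: 15 + 25 + 13 + ? = 72, so (2,2) = 19.
From column 4, 72 − (33 + 27 + 7) gives (1,4) = 5.
The remaining cell in anti-diagonal is (2,3) = 72 − 61 = 11.
Row 1: 29 + 15 + 5 + ? = 72, so (1,3) = 23.

29 15 23 5 / 9 19 11 33 / 3 25 17 27 / 31 13 21 7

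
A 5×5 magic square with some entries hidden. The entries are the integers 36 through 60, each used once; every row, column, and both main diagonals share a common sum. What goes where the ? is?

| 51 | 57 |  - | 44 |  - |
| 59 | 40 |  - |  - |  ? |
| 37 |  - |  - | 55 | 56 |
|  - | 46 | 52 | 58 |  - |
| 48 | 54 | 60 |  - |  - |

The entries are 36 through 60, which sum to 1200, so each line sums to 1200/5 = 240.
Column 1 needs 240; the known cells sum to 195, so (4,1) = 45.
Column 2 needs 240; the known cells sum to 197, so (3,2) = 43.
Row 3: 37 + 43 + 55 + 56 + ? = 240, so (3,3) = 49.
Row 4: 45 + 46 + 52 + 58 + ? = 240, so (4,5) = 39.
Using main diagonal: 51 + 40 + 49 + 58 + ? → (5,5) = 240 − 198 = 42.
Row 5: 48 + 54 + 60 + 42 + ? = 240, so (5,4) = 36.
Column 4 needs 240; the known cells sum to 193, so (2,4) = 47.
Anti-diagonal needs 240; the known cells sum to 190, so (1,5) = 50.
Row 1 needs 240; the known cells sum to 202, so (1,3) = 38.
Using column 3: 38 + 49 + 52 + 60 + ? → (2,3) = 240 − 199 = 41.
The remaining cell in column 5 is (2,5) = 240 − 187 = 53.

53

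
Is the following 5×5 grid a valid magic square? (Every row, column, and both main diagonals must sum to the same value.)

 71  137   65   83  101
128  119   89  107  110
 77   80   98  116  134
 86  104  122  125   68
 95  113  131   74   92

No — row 2 sums to 553 but row 5 sums to 505.

Row 1: 71 + 137 + 65 + 83 + 101 = 457.
Row 2: 128 + 119 + 89 + 107 + 110 = 553.
Row 3: 77 + 80 + 98 + 116 + 134 = 505.
Row 4: 86 + 104 + 122 + 125 + 68 = 505.
Row 5: 95 + 113 + 131 + 74 + 92 = 505.
Column 1: 71 + 128 + 77 + 86 + 95 = 457.
Column 2: 137 + 119 + 80 + 104 + 113 = 553.
Column 3: 65 + 89 + 98 + 122 + 131 = 505.
Column 4: 83 + 107 + 116 + 125 + 74 = 505.
Column 5: 101 + 110 + 134 + 68 + 92 = 505.
Main diagonal: 71 + 119 + 98 + 125 + 92 = 505.
Anti-diagonal: 101 + 107 + 98 + 104 + 95 = 505.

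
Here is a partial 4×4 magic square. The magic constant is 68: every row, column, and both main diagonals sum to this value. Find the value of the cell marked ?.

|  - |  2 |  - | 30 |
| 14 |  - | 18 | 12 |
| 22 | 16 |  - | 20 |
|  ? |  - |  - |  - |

4

Row 2: 14 + 18 + 12 + ? = 68, so (2,2) = 24.
Row 3 needs 68; the known cells sum to 58, so (3,3) = 10.
Column 2 needs 68; the known cells sum to 42, so (4,2) = 26.
Column 4: 30 + 12 + 20 + ? = 68, so (4,4) = 6.
Main diagonal must total 68; the given cells sum to 40, so (1,1) = 28.
From anti-diagonal, 68 − (30 + 18 + 16) gives (4,1) = 4.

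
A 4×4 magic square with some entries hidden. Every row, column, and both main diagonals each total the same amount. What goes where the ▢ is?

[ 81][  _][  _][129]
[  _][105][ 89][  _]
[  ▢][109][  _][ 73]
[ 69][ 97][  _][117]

Anti-diagonal is complete and sums to 396; that is the magic constant.
Row 4 must total 396; the given cells sum to 283, so (4,3) = 113.
From column 2, 396 − (105 + 109 + 97) gives (1,2) = 85.
Using column 4: 129 + 73 + 117 + ? → (2,4) = 396 − 319 = 77.
Using main diagonal: 81 + 105 + 117 + ? → (3,3) = 396 − 303 = 93.
Row 1 must total 396; the given cells sum to 295, so (1,3) = 101.
Row 2: 105 + 89 + 77 + ? = 396, so (2,1) = 125.
From row 3, 396 − (109 + 93 + 73) gives (3,1) = 121.

121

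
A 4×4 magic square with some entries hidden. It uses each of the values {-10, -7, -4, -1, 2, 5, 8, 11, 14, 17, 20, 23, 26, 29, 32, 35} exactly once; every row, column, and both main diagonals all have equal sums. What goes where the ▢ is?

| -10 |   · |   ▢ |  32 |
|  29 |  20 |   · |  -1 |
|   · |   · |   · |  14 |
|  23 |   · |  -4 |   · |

The 16 entries sum to 200, so each line sums to 200/4 = 50.
Row 2: 29 + 20 + (-1) + ? = 50, so (2,3) = 2.
Column 1 needs 50; the known cells sum to 42, so (3,1) = 8.
Column 4 needs 50; the known cells sum to 45, so (4,4) = 5.
Main diagonal needs 50; the known cells sum to 15, so (3,3) = 35.
The remaining cell in anti-diagonal is (3,2) = 50 − 57 = -7.
The remaining cell in row 4 is (4,2) = 50 − 24 = 26.
Column 2: 20 + (-7) + 26 + ? = 50, so (1,2) = 11.
Column 3 must total 50; the given cells sum to 33, so (1,3) = 17.

17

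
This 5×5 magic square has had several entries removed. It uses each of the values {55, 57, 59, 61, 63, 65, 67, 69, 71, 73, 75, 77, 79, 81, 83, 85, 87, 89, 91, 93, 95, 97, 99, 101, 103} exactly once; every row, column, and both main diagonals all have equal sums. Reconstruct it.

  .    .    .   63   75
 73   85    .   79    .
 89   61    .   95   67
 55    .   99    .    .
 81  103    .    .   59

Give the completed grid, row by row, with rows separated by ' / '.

The 25 entries sum to 1975, so each line sums to 1975/5 = 395.
Row 3 needs 395; the known cells sum to 312, so (3,3) = 83.
Column 1: 73 + 89 + 55 + 81 + ? = 395, so (1,1) = 97.
Using main diagonal: 97 + 85 + 83 + 59 + ? → (4,4) = 395 − 324 = 71.
Using anti-diagonal: 75 + 79 + 83 + 81 + ? → (4,2) = 395 − 318 = 77.
Using row 4: 55 + 77 + 99 + 71 + ? → (4,5) = 395 − 302 = 93.
Column 2: 85 + 61 + 77 + 103 + ? = 395, so (1,2) = 69.
Column 4 needs 395; the known cells sum to 308, so (5,4) = 87.
The remaining cell in column 5 is (2,5) = 395 − 294 = 101.
Row 1 needs 395; the known cells sum to 304, so (1,3) = 91.
Row 2: 73 + 85 + 79 + 101 + ? = 395, so (2,3) = 57.
Row 5 must total 395; the given cells sum to 330, so (5,3) = 65.

97 69 91 63 75 / 73 85 57 79 101 / 89 61 83 95 67 / 55 77 99 71 93 / 81 103 65 87 59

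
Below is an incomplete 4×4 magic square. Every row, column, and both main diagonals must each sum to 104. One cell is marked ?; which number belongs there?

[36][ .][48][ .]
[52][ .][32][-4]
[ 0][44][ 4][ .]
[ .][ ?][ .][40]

From row 2, 104 − (52 + 32 + (-4)) gives (2,2) = 24.
The remaining cell in row 3 is (3,4) = 104 − 48 = 56.
Column 1 must total 104; the given cells sum to 88, so (4,1) = 16.
Column 3: 48 + 32 + 4 + ? = 104, so (4,3) = 20.
Column 4: -4 + 56 + 40 + ? = 104, so (1,4) = 12.
Using row 1: 36 + 48 + 12 + ? → (1,2) = 104 − 96 = 8.
Row 4: 16 + 20 + 40 + ? = 104, so (4,2) = 28.

28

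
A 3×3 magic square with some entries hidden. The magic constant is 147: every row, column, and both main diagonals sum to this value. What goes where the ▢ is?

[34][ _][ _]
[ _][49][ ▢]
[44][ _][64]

Row 3 needs 147; the known cells sum to 108, so (3,2) = 39.
Column 1: 34 + 44 + ? = 147, so (2,1) = 69.
The remaining cell in column 2 is (1,2) = 147 − 88 = 59.
The remaining cell in anti-diagonal is (1,3) = 147 − 93 = 54.
Row 2 must total 147; the given cells sum to 118, so (2,3) = 29.

29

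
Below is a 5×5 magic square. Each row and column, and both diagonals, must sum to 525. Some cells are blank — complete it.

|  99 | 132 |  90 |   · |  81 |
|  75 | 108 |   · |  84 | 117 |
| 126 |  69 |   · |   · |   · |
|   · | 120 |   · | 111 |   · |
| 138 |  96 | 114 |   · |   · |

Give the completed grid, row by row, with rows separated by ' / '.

99 132 90 123 81 / 75 108 141 84 117 / 126 69 102 135 93 / 87 120 78 111 129 / 138 96 114 72 105

From row 1, 525 − (99 + 132 + 90 + 81) gives (1,4) = 123.
Row 2 must total 525; the given cells sum to 384, so (2,3) = 141.
From column 1, 525 − (99 + 75 + 126 + 138) gives (4,1) = 87.
The remaining cell in anti-diagonal is (3,3) = 525 − 423 = 102.
Column 3: 90 + 141 + 102 + 114 + ? = 525, so (4,3) = 78.
Main diagonal: 99 + 108 + 102 + 111 + ? = 525, so (5,5) = 105.
Row 4 must total 525; the given cells sum to 396, so (4,5) = 129.
Row 5 needs 525; the known cells sum to 453, so (5,4) = 72.
Column 4 needs 525; the known cells sum to 390, so (3,4) = 135.
From column 5, 525 − (81 + 117 + 129 + 105) gives (3,5) = 93.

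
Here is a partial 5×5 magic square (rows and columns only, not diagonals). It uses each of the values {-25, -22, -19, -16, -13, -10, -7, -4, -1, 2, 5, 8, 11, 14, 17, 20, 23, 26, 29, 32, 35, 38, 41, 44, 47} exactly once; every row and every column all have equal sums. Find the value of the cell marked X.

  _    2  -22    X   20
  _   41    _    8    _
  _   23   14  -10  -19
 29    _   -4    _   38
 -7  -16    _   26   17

The 25 entries sum to 275, so each line sums to 275/5 = 55.
Row 3 must total 55; the given cells sum to 8, so (3,1) = 47.
From row 5, 55 − (-7 + (-16) + 26 + 17) gives (5,3) = 35.
The remaining cell in column 2 is (4,2) = 55 − 50 = 5.
From column 3, 55 − (-22 + 14 + (-4) + 35) gives (2,3) = 32.
The remaining cell in column 5 is (2,5) = 55 − 56 = -1.
The remaining cell in row 2 is (2,1) = 55 − 80 = -25.
Row 4 needs 55; the known cells sum to 68, so (4,4) = -13.
Using column 1: -25 + 47 + 29 + (-7) + ? → (1,1) = 55 − 44 = 11.
The remaining cell in column 4 is (1,4) = 55 − 11 = 44.

44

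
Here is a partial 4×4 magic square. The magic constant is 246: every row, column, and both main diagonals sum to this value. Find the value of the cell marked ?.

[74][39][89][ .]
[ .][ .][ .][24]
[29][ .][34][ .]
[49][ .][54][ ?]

79

Row 1 needs 246; the known cells sum to 202, so (1,4) = 44.
Using column 1: 74 + 29 + 49 + ? → (2,1) = 246 − 152 = 94.
Column 3 needs 246; the known cells sum to 177, so (2,3) = 69.
Using anti-diagonal: 44 + 69 + 49 + ? → (3,2) = 246 − 162 = 84.
Row 2 needs 246; the known cells sum to 187, so (2,2) = 59.
Row 3 needs 246; the known cells sum to 147, so (3,4) = 99.
Column 2 must total 246; the given cells sum to 182, so (4,2) = 64.
Column 4 must total 246; the given cells sum to 167, so (4,4) = 79.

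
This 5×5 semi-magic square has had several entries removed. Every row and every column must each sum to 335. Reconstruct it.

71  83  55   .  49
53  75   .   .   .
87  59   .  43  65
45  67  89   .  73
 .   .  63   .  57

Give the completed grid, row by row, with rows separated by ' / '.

Using row 1: 71 + 83 + 55 + 49 + ? → (1,4) = 335 − 258 = 77.
Using row 3: 87 + 59 + 43 + 65 + ? → (3,3) = 335 − 254 = 81.
Row 4 needs 335; the known cells sum to 274, so (4,4) = 61.
Column 1 must total 335; the given cells sum to 256, so (5,1) = 79.
From column 2, 335 − (83 + 75 + 59 + 67) gives (5,2) = 51.
Column 3 needs 335; the known cells sum to 288, so (2,3) = 47.
Using column 5: 49 + 65 + 73 + 57 + ? → (2,5) = 335 − 244 = 91.
Using row 2: 53 + 75 + 47 + 91 + ? → (2,4) = 335 − 266 = 69.
Using row 5: 79 + 51 + 63 + 57 + ? → (5,4) = 335 − 250 = 85.

71 83 55 77 49 / 53 75 47 69 91 / 87 59 81 43 65 / 45 67 89 61 73 / 79 51 63 85 57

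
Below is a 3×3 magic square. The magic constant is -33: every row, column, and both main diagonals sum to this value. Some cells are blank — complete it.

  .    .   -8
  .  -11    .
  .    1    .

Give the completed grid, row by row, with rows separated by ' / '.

Column 2 needs -33; the known cells sum to -10, so (1,2) = -23.
Anti-diagonal must total -33; the given cells sum to -19, so (3,1) = -14.
From row 1, -33 − (-23 + (-8)) gives (1,1) = -2.
Row 3: -14 + 1 + ? = -33, so (3,3) = -20.
Using column 1: -2 + (-14) + ? → (2,1) = -33 − (-16) = -17.
The remaining cell in column 3 is (2,3) = -33 − (-28) = -5.

-2 -23 -8 / -17 -11 -5 / -14 1 -20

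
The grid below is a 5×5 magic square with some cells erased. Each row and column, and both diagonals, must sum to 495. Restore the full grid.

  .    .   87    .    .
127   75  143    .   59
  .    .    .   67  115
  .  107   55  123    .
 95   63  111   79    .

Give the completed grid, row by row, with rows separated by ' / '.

51 119 87 135 103 / 127 75 143 91 59 / 83 131 99 67 115 / 139 107 55 123 71 / 95 63 111 79 147

Row 2 must total 495; the given cells sum to 404, so (2,4) = 91.
Row 5 must total 495; the given cells sum to 348, so (5,5) = 147.
Using column 3: 87 + 143 + 55 + 111 + ? → (3,3) = 495 − 396 = 99.
From column 4, 495 − (91 + 67 + 123 + 79) gives (1,4) = 135.
From main diagonal, 495 − (75 + 99 + 123 + 147) gives (1,1) = 51.
Anti-diagonal must total 495; the given cells sum to 392, so (1,5) = 103.
From row 1, 495 − (51 + 87 + 135 + 103) gives (1,2) = 119.
Column 2: 119 + 75 + 107 + 63 + ? = 495, so (3,2) = 131.
Using column 5: 103 + 59 + 115 + 147 + ? → (4,5) = 495 − 424 = 71.
The remaining cell in row 3 is (3,1) = 495 − 412 = 83.
Row 4 needs 495; the known cells sum to 356, so (4,1) = 139.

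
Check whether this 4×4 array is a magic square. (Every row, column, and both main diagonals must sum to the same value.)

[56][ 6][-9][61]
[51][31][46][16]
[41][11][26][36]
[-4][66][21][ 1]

Row 1: 56 + 6 + (-9) + 61 = 114.
Row 2: 51 + 31 + 46 + 16 = 144.
Row 3: 41 + 11 + 26 + 36 = 114.
Row 4: -4 + 66 + 21 + 1 = 84.
Column 1: 56 + 51 + 41 + (-4) = 144.
Column 2: 6 + 31 + 11 + 66 = 114.
Column 3: -9 + 46 + 26 + 21 = 84.
Column 4: 61 + 16 + 36 + 1 = 114.
Main diagonal: 56 + 31 + 26 + 1 = 114.
Anti-diagonal: 61 + 46 + 11 + (-4) = 114.

No — row 1 sums to 114 but row 2 sums to 144.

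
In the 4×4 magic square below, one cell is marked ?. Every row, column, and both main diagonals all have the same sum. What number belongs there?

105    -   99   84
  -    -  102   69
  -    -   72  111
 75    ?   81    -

Column 3 is complete and sums to 354; that is the magic constant.
Row 1 must total 354; the given cells sum to 288, so (1,2) = 66.
Column 4: 84 + 69 + 111 + ? = 354, so (4,4) = 90.
The remaining cell in main diagonal is (2,2) = 354 − 267 = 87.
From anti-diagonal, 354 − (84 + 102 + 75) gives (3,2) = 93.
The remaining cell in row 2 is (2,1) = 354 − 258 = 96.
From row 3, 354 − (93 + 72 + 111) gives (3,1) = 78.
Row 4 must total 354; the given cells sum to 246, so (4,2) = 108.

108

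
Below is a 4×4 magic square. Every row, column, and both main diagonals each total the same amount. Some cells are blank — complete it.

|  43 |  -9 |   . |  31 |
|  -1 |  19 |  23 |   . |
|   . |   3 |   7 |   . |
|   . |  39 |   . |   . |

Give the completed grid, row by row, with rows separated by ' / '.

Column 2 is already complete: -9 + 19 + 3 + 39 = 52, so that is the magic constant.
Row 1 must total 52; the given cells sum to 65, so (1,3) = -13.
Using row 2: -1 + 19 + 23 + ? → (2,4) = 52 − 41 = 11.
Using column 3: -13 + 23 + 7 + ? → (4,3) = 52 − 17 = 35.
Main diagonal must total 52; the given cells sum to 69, so (4,4) = -17.
Using anti-diagonal: 31 + 23 + 3 + ? → (4,1) = 52 − 57 = -5.
The remaining cell in column 1 is (3,1) = 52 − 37 = 15.
Using column 4: 31 + 11 + (-17) + ? → (3,4) = 52 − 25 = 27.

43 -9 -13 31 / -1 19 23 11 / 15 3 7 27 / -5 39 35 -17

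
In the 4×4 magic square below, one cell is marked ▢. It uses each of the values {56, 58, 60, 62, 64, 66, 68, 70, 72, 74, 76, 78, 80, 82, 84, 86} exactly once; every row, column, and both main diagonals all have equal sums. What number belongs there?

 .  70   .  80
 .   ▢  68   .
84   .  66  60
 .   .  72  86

76

The 16 entries sum to 1136, so each line sums to 1136/4 = 284.
Row 3 must total 284; the given cells sum to 210, so (3,2) = 74.
Column 3 must total 284; the given cells sum to 206, so (1,3) = 78.
From column 4, 284 − (80 + 60 + 86) gives (2,4) = 58.
Anti-diagonal must total 284; the given cells sum to 222, so (4,1) = 62.
Row 1: 70 + 78 + 80 + ? = 284, so (1,1) = 56.
From row 4, 284 − (62 + 72 + 86) gives (4,2) = 64.
Column 1 needs 284; the known cells sum to 202, so (2,1) = 82.
Using column 2: 70 + 74 + 64 + ? → (2,2) = 284 − 208 = 76.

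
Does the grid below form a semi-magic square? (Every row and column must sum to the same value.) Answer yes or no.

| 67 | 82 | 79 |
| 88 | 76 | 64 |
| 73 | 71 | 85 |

Row 1: 67 + 82 + 79 = 228.
Row 2: 88 + 76 + 64 = 228.
Row 3: 73 + 71 + 85 = 229.
Column 1: 67 + 88 + 73 = 228.
Column 2: 82 + 76 + 71 = 229.
Column 3: 79 + 64 + 85 = 228.

No — row 1 sums to 228 but row 3 sums to 229.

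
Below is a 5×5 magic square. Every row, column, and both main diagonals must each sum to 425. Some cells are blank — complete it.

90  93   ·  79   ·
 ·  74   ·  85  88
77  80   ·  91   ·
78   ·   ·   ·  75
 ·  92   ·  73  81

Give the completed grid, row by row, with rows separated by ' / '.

90 93 76 79 87 / 96 74 82 85 88 / 77 80 83 91 94 / 78 86 89 97 75 / 84 92 95 73 81

From column 2, 425 − (93 + 74 + 80 + 92) gives (4,2) = 86.
Using column 4: 79 + 85 + 91 + 73 + ? → (4,4) = 425 − 328 = 97.
The remaining cell in main diagonal is (3,3) = 425 − 342 = 83.
From row 3, 425 − (77 + 80 + 83 + 91) gives (3,5) = 94.
From row 4, 425 − (78 + 86 + 97 + 75) gives (4,3) = 89.
The remaining cell in column 5 is (1,5) = 425 − 338 = 87.
The remaining cell in anti-diagonal is (5,1) = 425 − 341 = 84.
From row 1, 425 − (90 + 93 + 79 + 87) gives (1,3) = 76.
From row 5, 425 − (84 + 92 + 73 + 81) gives (5,3) = 95.
Column 1: 90 + 77 + 78 + 84 + ? = 425, so (2,1) = 96.
The remaining cell in column 3 is (2,3) = 425 − 343 = 82.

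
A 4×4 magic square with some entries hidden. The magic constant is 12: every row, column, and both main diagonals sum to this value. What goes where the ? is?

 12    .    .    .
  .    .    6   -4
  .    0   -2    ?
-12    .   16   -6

4

Row 4: -12 + 16 + (-6) + ? = 12, so (4,2) = 14.
From column 3, 12 − (6 + (-2) + 16) gives (1,3) = -8.
The remaining cell in main diagonal is (2,2) = 12 − 4 = 8.
From anti-diagonal, 12 − (6 + 0 + (-12)) gives (1,4) = 18.
The remaining cell in row 1 is (1,2) = 12 − 22 = -10.
Row 2 must total 12; the given cells sum to 10, so (2,1) = 2.
The remaining cell in column 1 is (3,1) = 12 − 2 = 10.
Column 4: 18 + (-4) + (-6) + ? = 12, so (3,4) = 4.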